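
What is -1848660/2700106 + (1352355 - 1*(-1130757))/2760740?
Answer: 200124500184/931786329805 ≈ 0.21478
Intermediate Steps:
-1848660/2700106 + (1352355 - 1*(-1130757))/2760740 = -1848660*1/2700106 + (1352355 + 1130757)*(1/2760740) = -924330/1350053 + 2483112*(1/2760740) = -924330/1350053 + 620778/690185 = 200124500184/931786329805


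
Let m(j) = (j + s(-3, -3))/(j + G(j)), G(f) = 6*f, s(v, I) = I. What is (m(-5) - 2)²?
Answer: 3844/1225 ≈ 3.1380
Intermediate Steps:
m(j) = (-3 + j)/(7*j) (m(j) = (j - 3)/(j + 6*j) = (-3 + j)/((7*j)) = (-3 + j)*(1/(7*j)) = (-3 + j)/(7*j))
(m(-5) - 2)² = ((⅐)*(-3 - 5)/(-5) - 2)² = ((⅐)*(-⅕)*(-8) - 2)² = (8/35 - 2)² = (-62/35)² = 3844/1225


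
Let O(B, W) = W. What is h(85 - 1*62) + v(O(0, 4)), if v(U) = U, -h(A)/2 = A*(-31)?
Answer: 1430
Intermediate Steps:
h(A) = 62*A (h(A) = -2*A*(-31) = -(-62)*A = 62*A)
h(85 - 1*62) + v(O(0, 4)) = 62*(85 - 1*62) + 4 = 62*(85 - 62) + 4 = 62*23 + 4 = 1426 + 4 = 1430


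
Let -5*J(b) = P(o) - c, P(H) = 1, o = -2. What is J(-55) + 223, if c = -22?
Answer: 1092/5 ≈ 218.40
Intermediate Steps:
J(b) = -23/5 (J(b) = -(1 - 1*(-22))/5 = -(1 + 22)/5 = -1/5*23 = -23/5)
J(-55) + 223 = -23/5 + 223 = 1092/5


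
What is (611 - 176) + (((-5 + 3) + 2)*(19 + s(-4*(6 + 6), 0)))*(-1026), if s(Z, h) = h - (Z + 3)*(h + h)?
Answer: 435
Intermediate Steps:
s(Z, h) = h - 2*h*(3 + Z) (s(Z, h) = h - (3 + Z)*2*h = h - 2*h*(3 + Z))
(611 - 176) + (((-5 + 3) + 2)*(19 + s(-4*(6 + 6), 0)))*(-1026) = (611 - 176) + (((-5 + 3) + 2)*(19 - 1*0*(5 + 2*(-4*(6 + 6)))))*(-1026) = 435 + ((-2 + 2)*(19 - 1*0*(5 + 2*(-4*12))))*(-1026) = 435 + (0*(19 - 1*0*(5 + 2*(-48))))*(-1026) = 435 + (0*(19 - 1*0*(5 - 96)))*(-1026) = 435 + (0*(19 - 1*0*(-91)))*(-1026) = 435 + (0*(19 + 0))*(-1026) = 435 + (0*19)*(-1026) = 435 + 0*(-1026) = 435 + 0 = 435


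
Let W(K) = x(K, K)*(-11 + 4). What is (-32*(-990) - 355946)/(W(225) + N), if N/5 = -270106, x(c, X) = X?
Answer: 324266/1352105 ≈ 0.23982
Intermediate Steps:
N = -1350530 (N = 5*(-270106) = -1350530)
W(K) = -7*K (W(K) = K*(-11 + 4) = K*(-7) = -7*K)
(-32*(-990) - 355946)/(W(225) + N) = (-32*(-990) - 355946)/(-7*225 - 1350530) = (31680 - 355946)/(-1575 - 1350530) = -324266/(-1352105) = -324266*(-1/1352105) = 324266/1352105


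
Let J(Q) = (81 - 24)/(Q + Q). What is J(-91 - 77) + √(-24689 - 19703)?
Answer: -19/112 + 2*I*√11098 ≈ -0.16964 + 210.69*I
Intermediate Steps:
J(Q) = 57/(2*Q) (J(Q) = 57/((2*Q)) = 57*(1/(2*Q)) = 57/(2*Q))
J(-91 - 77) + √(-24689 - 19703) = 57/(2*(-91 - 77)) + √(-24689 - 19703) = (57/2)/(-168) + √(-44392) = (57/2)*(-1/168) + 2*I*√11098 = -19/112 + 2*I*√11098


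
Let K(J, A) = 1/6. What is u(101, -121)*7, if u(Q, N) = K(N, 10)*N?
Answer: -847/6 ≈ -141.17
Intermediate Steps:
K(J, A) = ⅙
u(Q, N) = N/6
u(101, -121)*7 = ((⅙)*(-121))*7 = -121/6*7 = -847/6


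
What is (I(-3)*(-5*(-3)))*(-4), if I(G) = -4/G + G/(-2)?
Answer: -170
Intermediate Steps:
I(G) = -4/G - G/2 (I(G) = -4/G + G*(-½) = -4/G - G/2)
(I(-3)*(-5*(-3)))*(-4) = ((-4/(-3) - ½*(-3))*(-5*(-3)))*(-4) = ((-4*(-⅓) + 3/2)*15)*(-4) = ((4/3 + 3/2)*15)*(-4) = ((17/6)*15)*(-4) = (85/2)*(-4) = -170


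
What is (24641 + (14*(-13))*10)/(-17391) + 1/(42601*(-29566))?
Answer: -9581329655559/7301560139302 ≈ -1.3122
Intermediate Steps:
(24641 + (14*(-13))*10)/(-17391) + 1/(42601*(-29566)) = (24641 - 182*10)*(-1/17391) + (1/42601)*(-1/29566) = (24641 - 1820)*(-1/17391) - 1/1259541166 = 22821*(-1/17391) - 1/1259541166 = -7607/5797 - 1/1259541166 = -9581329655559/7301560139302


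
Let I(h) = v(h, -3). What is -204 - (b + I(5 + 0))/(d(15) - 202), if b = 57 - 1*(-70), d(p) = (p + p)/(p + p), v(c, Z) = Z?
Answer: -40880/201 ≈ -203.38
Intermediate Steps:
d(p) = 1 (d(p) = (2*p)/((2*p)) = (2*p)*(1/(2*p)) = 1)
b = 127 (b = 57 + 70 = 127)
I(h) = -3
-204 - (b + I(5 + 0))/(d(15) - 202) = -204 - (127 - 3)/(1 - 202) = -204 - 124/(-201) = -204 - 124*(-1)/201 = -204 - 1*(-124/201) = -204 + 124/201 = -40880/201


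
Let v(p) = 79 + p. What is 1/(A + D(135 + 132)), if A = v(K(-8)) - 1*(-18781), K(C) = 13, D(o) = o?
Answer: 1/19140 ≈ 5.2247e-5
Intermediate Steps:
A = 18873 (A = (79 + 13) - 1*(-18781) = 92 + 18781 = 18873)
1/(A + D(135 + 132)) = 1/(18873 + (135 + 132)) = 1/(18873 + 267) = 1/19140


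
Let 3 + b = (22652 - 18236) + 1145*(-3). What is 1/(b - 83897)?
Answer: -1/82919 ≈ -1.2060e-5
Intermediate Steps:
b = 978 (b = -3 + ((22652 - 18236) + 1145*(-3)) = -3 + (4416 - 3435) = -3 + 981 = 978)
1/(b - 83897) = 1/(978 - 83897) = 1/(-82919) = -1/82919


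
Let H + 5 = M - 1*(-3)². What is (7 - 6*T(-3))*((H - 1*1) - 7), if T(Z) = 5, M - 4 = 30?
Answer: -276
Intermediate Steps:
M = 34 (M = 4 + 30 = 34)
H = 20 (H = -5 + (34 - 1*(-3)²) = -5 + (34 - 1*9) = -5 + (34 - 9) = -5 + 25 = 20)
(7 - 6*T(-3))*((H - 1*1) - 7) = (7 - 6*5)*((20 - 1*1) - 7) = (7 - 30)*((20 - 1) - 7) = -23*(19 - 7) = -23*12 = -276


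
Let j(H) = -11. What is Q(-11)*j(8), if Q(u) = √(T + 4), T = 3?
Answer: -11*√7 ≈ -29.103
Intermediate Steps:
Q(u) = √7 (Q(u) = √(3 + 4) = √7)
Q(-11)*j(8) = √7*(-11) = -11*√7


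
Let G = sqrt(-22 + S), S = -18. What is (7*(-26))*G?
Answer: -364*I*sqrt(10) ≈ -1151.1*I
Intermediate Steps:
G = 2*I*sqrt(10) (G = sqrt(-22 - 18) = sqrt(-40) = 2*I*sqrt(10) ≈ 6.3246*I)
(7*(-26))*G = (7*(-26))*(2*I*sqrt(10)) = -364*I*sqrt(10)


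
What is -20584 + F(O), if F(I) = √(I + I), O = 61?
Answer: -20584 + √122 ≈ -20573.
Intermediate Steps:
F(I) = √2*√I (F(I) = √(2*I) = √2*√I)
-20584 + F(O) = -20584 + √2*√61 = -20584 + √122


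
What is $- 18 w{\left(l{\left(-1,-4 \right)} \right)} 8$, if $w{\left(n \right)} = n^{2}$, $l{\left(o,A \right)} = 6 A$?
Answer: $-82944$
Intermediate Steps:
$- 18 w{\left(l{\left(-1,-4 \right)} \right)} 8 = - 18 \left(6 \left(-4\right)\right)^{2} \cdot 8 = - 18 \left(-24\right)^{2} \cdot 8 = \left(-18\right) 576 \cdot 8 = \left(-10368\right) 8 = -82944$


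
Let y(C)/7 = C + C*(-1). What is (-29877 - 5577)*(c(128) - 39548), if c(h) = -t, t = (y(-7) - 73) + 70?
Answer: 1402028430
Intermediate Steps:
y(C) = 0 (y(C) = 7*(C + C*(-1)) = 7*(C - C) = 7*0 = 0)
t = -3 (t = (0 - 73) + 70 = -73 + 70 = -3)
c(h) = 3 (c(h) = -1*(-3) = 3)
(-29877 - 5577)*(c(128) - 39548) = (-29877 - 5577)*(3 - 39548) = -35454*(-39545) = 1402028430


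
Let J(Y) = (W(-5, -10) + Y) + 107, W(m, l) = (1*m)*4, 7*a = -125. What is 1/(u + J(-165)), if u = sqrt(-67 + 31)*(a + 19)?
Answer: -637/50070 - 28*I/25035 ≈ -0.012722 - 0.0011184*I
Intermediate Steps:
a = -125/7 (a = (1/7)*(-125) = -125/7 ≈ -17.857)
W(m, l) = 4*m (W(m, l) = m*4 = 4*m)
J(Y) = 87 + Y (J(Y) = (4*(-5) + Y) + 107 = (-20 + Y) + 107 = 87 + Y)
u = 48*I/7 (u = sqrt(-67 + 31)*(-125/7 + 19) = sqrt(-36)*(8/7) = (6*I)*(8/7) = 48*I/7 ≈ 6.8571*I)
1/(u + J(-165)) = 1/(48*I/7 + (87 - 165)) = 1/(48*I/7 - 78) = 1/(-78 + 48*I/7) = 49*(-78 - 48*I/7)/300420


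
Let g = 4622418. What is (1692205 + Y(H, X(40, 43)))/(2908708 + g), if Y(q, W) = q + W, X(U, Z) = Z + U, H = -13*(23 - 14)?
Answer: 1692171/7531126 ≈ 0.22469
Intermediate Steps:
H = -117 (H = -13*9 = -117)
X(U, Z) = U + Z
Y(q, W) = W + q
(1692205 + Y(H, X(40, 43)))/(2908708 + g) = (1692205 + ((40 + 43) - 117))/(2908708 + 4622418) = (1692205 + (83 - 117))/7531126 = (1692205 - 34)*(1/7531126) = 1692171*(1/7531126) = 1692171/7531126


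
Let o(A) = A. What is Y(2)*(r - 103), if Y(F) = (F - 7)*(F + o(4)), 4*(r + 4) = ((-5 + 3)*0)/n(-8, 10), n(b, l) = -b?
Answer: 3210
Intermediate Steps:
r = -4 (r = -4 + (((-5 + 3)*0)/((-1*(-8))))/4 = -4 + (-2*0/8)/4 = -4 + (0*(1/8))/4 = -4 + (1/4)*0 = -4 + 0 = -4)
Y(F) = (-7 + F)*(4 + F) (Y(F) = (F - 7)*(F + 4) = (-7 + F)*(4 + F))
Y(2)*(r - 103) = (-28 + 2**2 - 3*2)*(-4 - 103) = (-28 + 4 - 6)*(-107) = -30*(-107) = 3210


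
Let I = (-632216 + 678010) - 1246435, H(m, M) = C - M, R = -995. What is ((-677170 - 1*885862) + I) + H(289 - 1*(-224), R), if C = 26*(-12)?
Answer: -2762990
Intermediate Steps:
C = -312
H(m, M) = -312 - M
I = -1200641 (I = 45794 - 1246435 = -1200641)
((-677170 - 1*885862) + I) + H(289 - 1*(-224), R) = ((-677170 - 1*885862) - 1200641) + (-312 - 1*(-995)) = ((-677170 - 885862) - 1200641) + (-312 + 995) = (-1563032 - 1200641) + 683 = -2763673 + 683 = -2762990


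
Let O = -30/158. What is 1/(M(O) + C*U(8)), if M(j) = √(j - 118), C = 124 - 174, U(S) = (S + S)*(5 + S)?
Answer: -821600/8544649337 - I*√737623/8544649337 ≈ -9.6154e-5 - 1.0051e-7*I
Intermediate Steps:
U(S) = 2*S*(5 + S) (U(S) = (2*S)*(5 + S) = 2*S*(5 + S))
C = -50
O = -15/79 (O = -30*1/158 = -15/79 ≈ -0.18987)
M(j) = √(-118 + j)
1/(M(O) + C*U(8)) = 1/(√(-118 - 15/79) - 100*8*(5 + 8)) = 1/(√(-9337/79) - 100*8*13) = 1/(I*√737623/79 - 50*208) = 1/(I*√737623/79 - 10400) = 1/(-10400 + I*√737623/79)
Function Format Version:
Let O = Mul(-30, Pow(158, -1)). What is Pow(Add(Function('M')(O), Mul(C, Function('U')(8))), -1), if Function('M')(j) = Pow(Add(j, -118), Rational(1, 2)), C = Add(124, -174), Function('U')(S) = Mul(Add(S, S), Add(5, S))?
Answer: Add(Rational(-821600, 8544649337), Mul(Rational(-1, 8544649337), I, Pow(737623, Rational(1, 2)))) ≈ Add(-9.6154e-5, Mul(-1.0051e-7, I))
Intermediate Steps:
Function('U')(S) = Mul(2, S, Add(5, S)) (Function('U')(S) = Mul(Mul(2, S), Add(5, S)) = Mul(2, S, Add(5, S)))
C = -50
O = Rational(-15, 79) (O = Mul(-30, Rational(1, 158)) = Rational(-15, 79) ≈ -0.18987)
Function('M')(j) = Pow(Add(-118, j), Rational(1, 2))
Pow(Add(Function('M')(O), Mul(C, Function('U')(8))), -1) = Pow(Add(Pow(Add(-118, Rational(-15, 79)), Rational(1, 2)), Mul(-50, Mul(2, 8, Add(5, 8)))), -1) = Pow(Add(Pow(Rational(-9337, 79), Rational(1, 2)), Mul(-50, Mul(2, 8, 13))), -1) = Pow(Add(Mul(Rational(1, 79), I, Pow(737623, Rational(1, 2))), Mul(-50, 208)), -1) = Pow(Add(Mul(Rational(1, 79), I, Pow(737623, Rational(1, 2))), -10400), -1) = Pow(Add(-10400, Mul(Rational(1, 79), I, Pow(737623, Rational(1, 2)))), -1)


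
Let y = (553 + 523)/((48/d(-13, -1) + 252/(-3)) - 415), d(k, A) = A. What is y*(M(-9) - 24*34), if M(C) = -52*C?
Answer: 374448/547 ≈ 684.55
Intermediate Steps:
y = -1076/547 (y = (553 + 523)/((48/(-1) + 252/(-3)) - 415) = 1076/((48*(-1) + 252*(-⅓)) - 415) = 1076/((-48 - 84) - 415) = 1076/(-132 - 415) = 1076/(-547) = 1076*(-1/547) = -1076/547 ≈ -1.9671)
y*(M(-9) - 24*34) = -1076*(-52*(-9) - 24*34)/547 = -1076*(468 - 1*816)/547 = -1076*(468 - 816)/547 = -1076/547*(-348) = 374448/547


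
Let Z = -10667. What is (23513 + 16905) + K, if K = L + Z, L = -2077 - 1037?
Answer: 26637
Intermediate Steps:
L = -3114
K = -13781 (K = -3114 - 10667 = -13781)
(23513 + 16905) + K = (23513 + 16905) - 13781 = 40418 - 13781 = 26637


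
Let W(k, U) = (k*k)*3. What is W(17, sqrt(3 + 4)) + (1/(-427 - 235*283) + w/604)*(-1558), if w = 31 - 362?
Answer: 48680500917/28289246 ≈ 1720.8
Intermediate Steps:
w = -331
W(k, U) = 3*k**2 (W(k, U) = k**2*3 = 3*k**2)
W(17, sqrt(3 + 4)) + (1/(-427 - 235*283) + w/604)*(-1558) = 3*17**2 + (1/(-427 - 235*283) - 331/604)*(-1558) = 3*289 + ((1/283)/(-662) - 331*1/604)*(-1558) = 867 + (-1/662*1/283 - 331/604)*(-1558) = 867 + (-1/187346 - 331/604)*(-1558) = 867 - 31006065/56578492*(-1558) = 867 + 24153724635/28289246 = 48680500917/28289246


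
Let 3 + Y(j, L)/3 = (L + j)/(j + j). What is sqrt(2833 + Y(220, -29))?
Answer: sqrt(136744630)/220 ≈ 53.154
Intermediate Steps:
Y(j, L) = -9 + 3*(L + j)/(2*j) (Y(j, L) = -9 + 3*((L + j)/(j + j)) = -9 + 3*((L + j)/((2*j))) = -9 + 3*((L + j)*(1/(2*j))) = -9 + 3*((L + j)/(2*j)) = -9 + 3*(L + j)/(2*j))
sqrt(2833 + Y(220, -29)) = sqrt(2833 + (3/2)*(-29 - 5*220)/220) = sqrt(2833 + (3/2)*(1/220)*(-29 - 1100)) = sqrt(2833 + (3/2)*(1/220)*(-1129)) = sqrt(2833 - 3387/440) = sqrt(1243133/440) = sqrt(136744630)/220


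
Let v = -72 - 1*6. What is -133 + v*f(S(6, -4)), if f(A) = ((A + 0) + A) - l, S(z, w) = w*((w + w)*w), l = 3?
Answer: 20069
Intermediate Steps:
S(z, w) = 2*w³ (S(z, w) = w*((2*w)*w) = w*(2*w²) = 2*w³)
f(A) = -3 + 2*A (f(A) = ((A + 0) + A) - 1*3 = (A + A) - 3 = 2*A - 3 = -3 + 2*A)
v = -78 (v = -72 - 6 = -78)
-133 + v*f(S(6, -4)) = -133 - 78*(-3 + 2*(2*(-4)³)) = -133 - 78*(-3 + 2*(2*(-64))) = -133 - 78*(-3 + 2*(-128)) = -133 - 78*(-3 - 256) = -133 - 78*(-259) = -133 + 20202 = 20069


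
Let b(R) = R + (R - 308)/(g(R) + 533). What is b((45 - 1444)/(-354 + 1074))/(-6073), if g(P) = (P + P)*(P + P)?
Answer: 128297973799/310600431412560 ≈ 0.00041306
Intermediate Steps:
g(P) = 4*P² (g(P) = (2*P)*(2*P) = 4*P²)
b(R) = R + (-308 + R)/(533 + 4*R²) (b(R) = R + (R - 308)/(4*R² + 533) = R + (-308 + R)/(533 + 4*R²))
b((45 - 1444)/(-354 + 1074))/(-6073) = (2*(-154 + 2*((45 - 1444)/(-354 + 1074))³ + 267*((45 - 1444)/(-354 + 1074)))/(533 + 4*((45 - 1444)/(-354 + 1074))²))/(-6073) = (2*(-154 + 2*(-1399/720)³ + 267*(-1399/720))/(533 + 4*(-1399/720)²))*(-1/6073) = (2*(-154 + 2*(-2738124199/373248000) - 124511/240)/(533 + 4*(1957201/518400)))*(-1/6073) = (2*(-154 - 2738124199/186624000 - 124511/240)/(533 + 1957201/129600))*(-1/6073) = (2*(-128297973799/186624000)/(71034001/129600))*(-1/6073) = (2*(129600/71034001)*(-128297973799/186624000))*(-1/6073) = -128297973799/51144480720*(-1/6073) = 128297973799/310600431412560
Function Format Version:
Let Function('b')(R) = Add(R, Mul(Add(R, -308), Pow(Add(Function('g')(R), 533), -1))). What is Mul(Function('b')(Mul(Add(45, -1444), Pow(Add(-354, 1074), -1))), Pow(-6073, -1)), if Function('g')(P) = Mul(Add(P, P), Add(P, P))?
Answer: Rational(128297973799, 310600431412560) ≈ 0.00041306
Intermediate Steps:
Function('g')(P) = Mul(4, Pow(P, 2)) (Function('g')(P) = Mul(Mul(2, P), Mul(2, P)) = Mul(4, Pow(P, 2)))
Function('b')(R) = Add(R, Mul(Pow(Add(533, Mul(4, Pow(R, 2))), -1), Add(-308, R))) (Function('b')(R) = Add(R, Mul(Add(R, -308), Pow(Add(Mul(4, Pow(R, 2)), 533), -1))) = Add(R, Mul(Add(-308, R), Pow(Add(533, Mul(4, Pow(R, 2))), -1))) = Add(R, Mul(Pow(Add(533, Mul(4, Pow(R, 2))), -1), Add(-308, R))))
Mul(Function('b')(Mul(Add(45, -1444), Pow(Add(-354, 1074), -1))), Pow(-6073, -1)) = Mul(Mul(2, Pow(Add(533, Mul(4, Pow(Mul(Add(45, -1444), Pow(Add(-354, 1074), -1)), 2))), -1), Add(-154, Mul(2, Pow(Mul(Add(45, -1444), Pow(Add(-354, 1074), -1)), 3)), Mul(267, Mul(Add(45, -1444), Pow(Add(-354, 1074), -1))))), Pow(-6073, -1)) = Mul(Mul(2, Pow(Add(533, Mul(4, Pow(Mul(-1399, Pow(720, -1)), 2))), -1), Add(-154, Mul(2, Pow(Mul(-1399, Pow(720, -1)), 3)), Mul(267, Mul(-1399, Pow(720, -1))))), Rational(-1, 6073)) = Mul(Mul(2, Pow(Add(533, Mul(4, Pow(Mul(-1399, Rational(1, 720)), 2))), -1), Add(-154, Mul(2, Pow(Mul(-1399, Rational(1, 720)), 3)), Mul(267, Mul(-1399, Rational(1, 720))))), Rational(-1, 6073)) = Mul(Mul(2, Pow(Add(533, Mul(4, Pow(Rational(-1399, 720), 2))), -1), Add(-154, Mul(2, Pow(Rational(-1399, 720), 3)), Mul(267, Rational(-1399, 720)))), Rational(-1, 6073)) = Mul(Mul(2, Pow(Add(533, Mul(4, Rational(1957201, 518400))), -1), Add(-154, Mul(2, Rational(-2738124199, 373248000)), Rational(-124511, 240))), Rational(-1, 6073)) = Mul(Mul(2, Pow(Add(533, Rational(1957201, 129600)), -1), Add(-154, Rational(-2738124199, 186624000), Rational(-124511, 240))), Rational(-1, 6073)) = Mul(Mul(2, Pow(Rational(71034001, 129600), -1), Rational(-128297973799, 186624000)), Rational(-1, 6073)) = Mul(Mul(2, Rational(129600, 71034001), Rational(-128297973799, 186624000)), Rational(-1, 6073)) = Mul(Rational(-128297973799, 51144480720), Rational(-1, 6073)) = Rational(128297973799, 310600431412560)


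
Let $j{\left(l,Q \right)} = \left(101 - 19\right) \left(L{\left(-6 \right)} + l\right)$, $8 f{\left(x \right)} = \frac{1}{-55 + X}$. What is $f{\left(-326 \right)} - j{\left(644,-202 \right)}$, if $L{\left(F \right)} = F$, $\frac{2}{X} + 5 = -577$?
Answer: $- \frac{6698959459}{128048} \approx -52316.0$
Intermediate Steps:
$X = - \frac{1}{291}$ ($X = \frac{2}{-5 - 577} = \frac{2}{-582} = 2 \left(- \frac{1}{582}\right) = - \frac{1}{291} \approx -0.0034364$)
$f{\left(x \right)} = - \frac{291}{128048}$ ($f{\left(x \right)} = \frac{1}{8 \left(-55 - \frac{1}{291}\right)} = \frac{1}{8 \left(- \frac{16006}{291}\right)} = \frac{1}{8} \left(- \frac{291}{16006}\right) = - \frac{291}{128048}$)
$j{\left(l,Q \right)} = -492 + 82 l$ ($j{\left(l,Q \right)} = \left(101 - 19\right) \left(-6 + l\right) = 82 \left(-6 + l\right) = -492 + 82 l$)
$f{\left(-326 \right)} - j{\left(644,-202 \right)} = - \frac{291}{128048} - \left(-492 + 82 \cdot 644\right) = - \frac{291}{128048} - \left(-492 + 52808\right) = - \frac{291}{128048} - 52316 = - \frac{6698959459}{128048}$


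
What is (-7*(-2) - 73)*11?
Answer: -649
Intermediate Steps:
(-7*(-2) - 73)*11 = (14 - 73)*11 = -59*11 = -649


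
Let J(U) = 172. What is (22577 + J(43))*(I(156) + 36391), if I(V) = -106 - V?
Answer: 821898621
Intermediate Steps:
(22577 + J(43))*(I(156) + 36391) = (22577 + 172)*((-106 - 1*156) + 36391) = 22749*((-106 - 156) + 36391) = 22749*(-262 + 36391) = 22749*36129 = 821898621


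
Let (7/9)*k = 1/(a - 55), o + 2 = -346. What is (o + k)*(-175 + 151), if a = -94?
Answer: 8711352/1043 ≈ 8352.2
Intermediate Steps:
o = -348 (o = -2 - 346 = -348)
k = -9/1043 (k = 9/(7*(-94 - 55)) = (9/7)/(-149) = (9/7)*(-1/149) = -9/1043 ≈ -0.0086289)
(o + k)*(-175 + 151) = (-348 - 9/1043)*(-175 + 151) = -362973/1043*(-24) = 8711352/1043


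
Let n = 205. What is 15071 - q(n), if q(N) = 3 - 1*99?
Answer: 15167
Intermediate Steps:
q(N) = -96 (q(N) = 3 - 99 = -96)
15071 - q(n) = 15071 - 1*(-96) = 15071 + 96 = 15167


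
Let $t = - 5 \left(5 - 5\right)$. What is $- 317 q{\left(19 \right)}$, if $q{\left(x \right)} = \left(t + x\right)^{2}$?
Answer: $-114437$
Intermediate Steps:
$t = 0$ ($t = \left(-5\right) 0 = 0$)
$q{\left(x \right)} = x^{2}$ ($q{\left(x \right)} = \left(0 + x\right)^{2} = x^{2}$)
$- 317 q{\left(19 \right)} = - 317 \cdot 19^{2} = \left(-317\right) 361 = -114437$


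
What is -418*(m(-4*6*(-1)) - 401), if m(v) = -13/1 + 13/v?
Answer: 2073907/12 ≈ 1.7283e+5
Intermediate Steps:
m(v) = -13 + 13/v (m(v) = -13*1 + 13/v = -13 + 13/v)
-418*(m(-4*6*(-1)) - 401) = -418*((-13 + 13/((-4*6*(-1)))) - 401) = -418*((-13 + 13/((-24*(-1)))) - 401) = -418*((-13 + 13/24) - 401) = -418*(-299/24 - 401) = -418*(-9923/24) = 2073907/12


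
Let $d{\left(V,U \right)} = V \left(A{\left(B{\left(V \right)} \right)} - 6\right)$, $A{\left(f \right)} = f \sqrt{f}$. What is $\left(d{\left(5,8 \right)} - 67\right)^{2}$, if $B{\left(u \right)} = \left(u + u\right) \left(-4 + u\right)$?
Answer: $34409 - 9700 \sqrt{10} \approx 3734.9$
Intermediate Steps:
$B{\left(u \right)} = 2 u \left(-4 + u\right)$
$A{\left(f \right)} = f^{\frac{3}{2}}$
$d{\left(V,U \right)} = V \left(-6 + 2 \sqrt{2} \left(V \left(-4 + V\right)\right)^{\frac{3}{2}}\right)$ ($d{\left(V,U \right)} = V \left(\left(2 V \left(-4 + V\right)\right)^{\frac{3}{2}} - 6\right) = V \left(2 \sqrt{2} \left(V \left(-4 + V\right)\right)^{\frac{3}{2}} - 6\right) = V \left(-6 + 2 \sqrt{2} \left(V \left(-4 + V\right)\right)^{\frac{3}{2}}\right)$)
$\left(d{\left(5,8 \right)} - 67\right)^{2} = \left(2 \cdot 5 \left(-3 + \sqrt{2} \left(5 \left(-4 + 5\right)\right)^{\frac{3}{2}}\right) - 67\right)^{2} = \left(2 \cdot 5 \left(-3 + \sqrt{2} \left(5 \cdot 1\right)^{\frac{3}{2}}\right) - 67\right)^{2} = \left(2 \cdot 5 \left(-3 + \sqrt{2} \cdot 5^{\frac{3}{2}}\right) - 67\right)^{2} = \left(2 \cdot 5 \left(-3 + \sqrt{2} \cdot 5 \sqrt{5}\right) - 67\right)^{2} = \left(2 \cdot 5 \left(-3 + 5 \sqrt{10}\right) - 67\right)^{2} = \left(\left(-30 + 50 \sqrt{10}\right) - 67\right)^{2} = \left(-97 + 50 \sqrt{10}\right)^{2}$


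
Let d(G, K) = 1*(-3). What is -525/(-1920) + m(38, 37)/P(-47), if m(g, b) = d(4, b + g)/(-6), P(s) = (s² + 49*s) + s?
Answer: 4871/18048 ≈ 0.26989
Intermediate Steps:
d(G, K) = -3
P(s) = s² + 50*s
m(g, b) = ½ (m(g, b) = -3/(-6) = -3*(-⅙) = ½)
-525/(-1920) + m(38, 37)/P(-47) = -525/(-1920) + 1/(2*((-47*(50 - 47)))) = -525*(-1/1920) + 1/(2*((-47*3))) = 35/128 + (½)/(-141) = 35/128 + (½)*(-1/141) = 35/128 - 1/282 = 4871/18048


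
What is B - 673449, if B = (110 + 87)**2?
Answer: -634640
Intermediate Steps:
B = 38809 (B = 197**2 = 38809)
B - 673449 = 38809 - 673449 = -634640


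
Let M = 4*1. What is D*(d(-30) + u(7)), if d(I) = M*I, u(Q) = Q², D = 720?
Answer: -51120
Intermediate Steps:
M = 4
d(I) = 4*I
D*(d(-30) + u(7)) = 720*(4*(-30) + 7²) = 720*(-120 + 49) = 720*(-71) = -51120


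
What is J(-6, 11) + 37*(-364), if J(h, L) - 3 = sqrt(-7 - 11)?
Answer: -13465 + 3*I*sqrt(2) ≈ -13465.0 + 4.2426*I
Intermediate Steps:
J(h, L) = 3 + 3*I*sqrt(2) (J(h, L) = 3 + sqrt(-7 - 11) = 3 + sqrt(-18) = 3 + 3*I*sqrt(2))
J(-6, 11) + 37*(-364) = (3 + 3*I*sqrt(2)) + 37*(-364) = (3 + 3*I*sqrt(2)) - 13468 = -13465 + 3*I*sqrt(2)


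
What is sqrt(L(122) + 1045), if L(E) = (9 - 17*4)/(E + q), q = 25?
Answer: 2*sqrt(115167)/21 ≈ 32.320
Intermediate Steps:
L(E) = -59/(25 + E) (L(E) = (9 - 17*4)/(E + 25) = (9 - 68)/(25 + E) = -59/(25 + E))
sqrt(L(122) + 1045) = sqrt(-59/(25 + 122) + 1045) = sqrt(-59/147 + 1045) = sqrt(153556/147) = 2*sqrt(115167)/21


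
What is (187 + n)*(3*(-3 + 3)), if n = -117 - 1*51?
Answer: 0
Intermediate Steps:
n = -168 (n = -117 - 51 = -168)
(187 + n)*(3*(-3 + 3)) = (187 - 168)*(3*(-3 + 3)) = 19*(3*0) = 19*0 = 0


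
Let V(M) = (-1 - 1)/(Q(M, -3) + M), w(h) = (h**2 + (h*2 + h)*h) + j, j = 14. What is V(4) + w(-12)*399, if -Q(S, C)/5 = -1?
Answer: 2118688/9 ≈ 2.3541e+5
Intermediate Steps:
Q(S, C) = 5 (Q(S, C) = -5*(-1) = 5)
w(h) = 14 + 4*h**2 (w(h) = (h**2 + (h*2 + h)*h) + 14 = (h**2 + (2*h + h)*h) + 14 = (h**2 + (3*h)*h) + 14 = (h**2 + 3*h**2) + 14 = 4*h**2 + 14 = 14 + 4*h**2)
V(M) = -2/(5 + M) (V(M) = (-1 - 1)/(5 + M) = -2/(5 + M))
V(4) + w(-12)*399 = -2/(5 + 4) + (14 + 4*(-12)**2)*399 = -2/9 + (14 + 4*144)*399 = -2*1/9 + (14 + 576)*399 = -2/9 + 590*399 = -2/9 + 235410 = 2118688/9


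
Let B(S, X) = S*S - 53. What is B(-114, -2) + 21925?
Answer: 34868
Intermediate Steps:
B(S, X) = -53 + S**2 (B(S, X) = S**2 - 53 = -53 + S**2)
B(-114, -2) + 21925 = (-53 + (-114)**2) + 21925 = (-53 + 12996) + 21925 = 12943 + 21925 = 34868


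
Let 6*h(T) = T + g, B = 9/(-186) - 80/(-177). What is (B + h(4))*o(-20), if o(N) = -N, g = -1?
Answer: 99160/5487 ≈ 18.072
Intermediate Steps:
B = 4429/10974 (B = 9*(-1/186) - 80*(-1/177) = -3/62 + 80/177 = 4429/10974 ≈ 0.40359)
h(T) = -⅙ + T/6 (h(T) = (T - 1)/6 = (-1 + T)/6 = -⅙ + T/6)
(B + h(4))*o(-20) = (4429/10974 + (-⅙ + (⅙)*4))*(-1*(-20)) = (4429/10974 + (-⅙ + ⅔))*20 = (4429/10974 + ½)*20 = (4958/5487)*20 = 99160/5487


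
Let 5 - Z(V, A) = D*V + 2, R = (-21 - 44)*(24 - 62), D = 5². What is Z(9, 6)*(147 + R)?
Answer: -580974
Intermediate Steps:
D = 25
R = 2470 (R = -65*(-38) = 2470)
Z(V, A) = 3 - 25*V (Z(V, A) = 5 - (25*V + 2) = 5 - (2 + 25*V) = 5 + (-2 - 25*V) = 3 - 25*V)
Z(9, 6)*(147 + R) = (3 - 25*9)*(147 + 2470) = (3 - 225)*2617 = -222*2617 = -580974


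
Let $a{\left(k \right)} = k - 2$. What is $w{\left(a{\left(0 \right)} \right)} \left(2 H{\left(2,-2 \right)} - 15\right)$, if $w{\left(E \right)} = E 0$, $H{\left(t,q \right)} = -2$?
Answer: $0$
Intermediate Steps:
$a{\left(k \right)} = -2 + k$ ($a{\left(k \right)} = k - 2 = -2 + k$)
$w{\left(E \right)} = 0$
$w{\left(a{\left(0 \right)} \right)} \left(2 H{\left(2,-2 \right)} - 15\right) = 0 \left(2 \left(-2\right) - 15\right) = 0 \left(-4 - 15\right) = 0 \left(-19\right) = 0$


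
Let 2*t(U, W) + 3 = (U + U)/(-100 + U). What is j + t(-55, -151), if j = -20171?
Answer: -1250673/62 ≈ -20172.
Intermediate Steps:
t(U, W) = -3/2 + U/(-100 + U) (t(U, W) = -3/2 + ((U + U)/(-100 + U))/2 = -3/2 + ((2*U)/(-100 + U))/2 = -3/2 + (2*U/(-100 + U))/2 = -3/2 + U/(-100 + U))
j + t(-55, -151) = -20171 + (300 - 1*(-55))/(2*(-100 - 55)) = -20171 + (½)*(300 + 55)/(-155) = -20171 + (½)*(-1/155)*355 = -20171 - 71/62 = -1250673/62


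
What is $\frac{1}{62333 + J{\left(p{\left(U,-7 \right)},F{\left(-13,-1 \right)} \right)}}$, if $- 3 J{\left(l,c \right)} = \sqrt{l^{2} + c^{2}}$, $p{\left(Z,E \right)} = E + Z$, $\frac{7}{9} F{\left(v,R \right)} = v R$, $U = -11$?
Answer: $\frac{3054317}{190384738276} + \frac{21 \sqrt{365}}{190384738276} \approx 1.6045 \cdot 10^{-5}$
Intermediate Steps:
$F{\left(v,R \right)} = \frac{9 R v}{7}$ ($F{\left(v,R \right)} = \frac{9 v R}{7} = \frac{9 R v}{7}$)
$J{\left(l,c \right)} = - \frac{\sqrt{c^{2} + l^{2}}}{3}$ ($J{\left(l,c \right)} = - \frac{\sqrt{l^{2} + c^{2}}}{3} = - \frac{\sqrt{c^{2} + l^{2}}}{3}$)
$\frac{1}{62333 + J{\left(p{\left(U,-7 \right)},F{\left(-13,-1 \right)} \right)}} = \frac{1}{62333 - \frac{\sqrt{\left(\frac{9}{7} \left(-1\right) \left(-13\right)\right)^{2} + \left(-7 - 11\right)^{2}}}{3}} = \frac{1}{62333 - \frac{\sqrt{\left(\frac{117}{7}\right)^{2} + \left(-18\right)^{2}}}{3}} = \frac{1}{62333 - \frac{\sqrt{\frac{13689}{49} + 324}}{3}} = \frac{1}{62333 - \frac{\sqrt{\frac{29565}{49}}}{3}} = \frac{1}{62333 - \frac{\frac{9}{7} \sqrt{365}}{3}} = \frac{1}{62333 - \frac{3 \sqrt{365}}{7}}$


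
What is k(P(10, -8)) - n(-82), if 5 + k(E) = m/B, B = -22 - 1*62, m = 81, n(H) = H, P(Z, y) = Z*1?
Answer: 2129/28 ≈ 76.036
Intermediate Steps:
P(Z, y) = Z
B = -84 (B = -22 - 62 = -84)
k(E) = -167/28 (k(E) = -5 + 81/(-84) = -5 + 81*(-1/84) = -5 - 27/28 = -167/28)
k(P(10, -8)) - n(-82) = -167/28 - 1*(-82) = -167/28 + 82 = 2129/28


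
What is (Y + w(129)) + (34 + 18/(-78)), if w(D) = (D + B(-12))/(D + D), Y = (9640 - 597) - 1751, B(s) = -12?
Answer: 8190717/1118 ≈ 7326.2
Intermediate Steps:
Y = 7292 (Y = 9043 - 1751 = 7292)
w(D) = (-12 + D)/(2*D) (w(D) = (D - 12)/(D + D) = (-12 + D)/((2*D)) = (-12 + D)*(1/(2*D)) = (-12 + D)/(2*D))
(Y + w(129)) + (34 + 18/(-78)) = (7292 + (½)*(-12 + 129)/129) + (34 + 18/(-78)) = (7292 + (½)*(1/129)*117) + (34 - 1/78*18) = (7292 + 39/86) + (34 - 3/13) = 627151/86 + 439/13 = 8190717/1118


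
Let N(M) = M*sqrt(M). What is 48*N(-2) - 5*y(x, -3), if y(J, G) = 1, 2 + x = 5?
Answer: -5 - 96*I*sqrt(2) ≈ -5.0 - 135.76*I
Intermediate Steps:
x = 3 (x = -2 + 5 = 3)
N(M) = M**(3/2)
48*N(-2) - 5*y(x, -3) = 48*(-2)**(3/2) - 5*1 = 48*(-2*I*sqrt(2)) - 5 = -96*I*sqrt(2) - 5 = -5 - 96*I*sqrt(2)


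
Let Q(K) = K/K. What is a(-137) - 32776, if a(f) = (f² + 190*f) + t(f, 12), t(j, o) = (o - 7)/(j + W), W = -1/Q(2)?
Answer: -5525111/138 ≈ -40037.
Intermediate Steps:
Q(K) = 1
W = -1 (W = -1/1 = -1*1 = -1)
t(j, o) = (-7 + o)/(-1 + j) (t(j, o) = (o - 7)/(j - 1) = (-7 + o)/(-1 + j))
a(f) = f² + 5/(-1 + f) + 190*f (a(f) = (f² + 190*f) + (-7 + 12)/(-1 + f) = (f² + 190*f) + 5/(-1 + f) = f² + 5/(-1 + f) + 190*f)
a(-137) - 32776 = (5 - 137*(-1 - 137)*(190 - 137))/(-1 - 137) - 32776 = (5 - 137*(-138)*53)/(-138) - 32776 = -(5 + 1002018)/138 - 32776 = -1/138*1002023 - 32776 = -1002023/138 - 32776 = -5525111/138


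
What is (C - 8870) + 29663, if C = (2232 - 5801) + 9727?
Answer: 26951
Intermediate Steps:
C = 6158 (C = -3569 + 9727 = 6158)
(C - 8870) + 29663 = (6158 - 8870) + 29663 = -2712 + 29663 = 26951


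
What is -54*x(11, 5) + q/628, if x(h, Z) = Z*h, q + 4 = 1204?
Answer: -465990/157 ≈ -2968.1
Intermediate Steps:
q = 1200 (q = -4 + 1204 = 1200)
-54*x(11, 5) + q/628 = -270*11 + 1200/628 = -54*55 + 1200*(1/628) = -2970 + 300/157 = -465990/157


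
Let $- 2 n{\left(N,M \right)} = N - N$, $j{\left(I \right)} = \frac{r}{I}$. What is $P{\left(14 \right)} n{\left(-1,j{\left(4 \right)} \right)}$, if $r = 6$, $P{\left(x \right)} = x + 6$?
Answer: $0$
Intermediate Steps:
$P{\left(x \right)} = 6 + x$
$j{\left(I \right)} = \frac{6}{I}$
$n{\left(N,M \right)} = 0$ ($n{\left(N,M \right)} = - \frac{N - N}{2} = \left(- \frac{1}{2}\right) 0 = 0$)
$P{\left(14 \right)} n{\left(-1,j{\left(4 \right)} \right)} = \left(6 + 14\right) 0 = 20 \cdot 0 = 0$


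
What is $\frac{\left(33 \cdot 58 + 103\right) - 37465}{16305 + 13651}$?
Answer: $- \frac{8862}{7489} \approx -1.1833$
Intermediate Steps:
$\frac{\left(33 \cdot 58 + 103\right) - 37465}{16305 + 13651} = \frac{\left(1914 + 103\right) - 37465}{29956} = \left(2017 - 37465\right) \frac{1}{29956} = \left(-35448\right) \frac{1}{29956} = - \frac{8862}{7489}$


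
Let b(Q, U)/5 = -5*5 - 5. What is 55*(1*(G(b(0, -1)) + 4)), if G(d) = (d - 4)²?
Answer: 1304600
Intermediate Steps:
b(Q, U) = -150 (b(Q, U) = 5*(-5*5 - 5) = 5*(-25 - 5) = 5*(-30) = -150)
G(d) = (-4 + d)²
55*(1*(G(b(0, -1)) + 4)) = 55*(1*((-4 - 150)² + 4)) = 55*(1*((-154)² + 4)) = 55*(1*(23716 + 4)) = 55*(1*23720) = 55*23720 = 1304600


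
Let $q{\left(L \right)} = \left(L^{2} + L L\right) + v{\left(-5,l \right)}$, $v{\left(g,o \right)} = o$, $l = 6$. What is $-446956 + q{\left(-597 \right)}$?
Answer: $265868$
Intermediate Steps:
$q{\left(L \right)} = 6 + 2 L^{2}$ ($q{\left(L \right)} = \left(L^{2} + L L\right) + 6 = \left(L^{2} + L^{2}\right) + 6 = 2 L^{2} + 6 = 6 + 2 L^{2}$)
$-446956 + q{\left(-597 \right)} = -446956 + \left(6 + 2 \left(-597\right)^{2}\right) = -446956 + \left(6 + 2 \cdot 356409\right) = -446956 + \left(6 + 712818\right) = -446956 + 712824 = 265868$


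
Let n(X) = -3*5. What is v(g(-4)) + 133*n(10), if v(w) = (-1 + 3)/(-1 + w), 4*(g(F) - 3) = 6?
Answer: -13961/7 ≈ -1994.4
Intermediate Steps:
n(X) = -15
g(F) = 9/2 (g(F) = 3 + (1/4)*6 = 3 + 3/2 = 9/2)
v(w) = 2/(-1 + w)
v(g(-4)) + 133*n(10) = 2/(-1 + 9/2) + 133*(-15) = 2/(7/2) - 1995 = 2*(2/7) - 1995 = 4/7 - 1995 = -13961/7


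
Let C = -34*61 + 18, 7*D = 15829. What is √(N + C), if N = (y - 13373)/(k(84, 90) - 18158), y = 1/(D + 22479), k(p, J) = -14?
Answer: 3*I*√565426411488398220530/1573531652 ≈ 45.335*I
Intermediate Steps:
D = 15829/7 (D = (⅐)*15829 = 15829/7 ≈ 2261.3)
y = 7/173182 (y = 1/(15829/7 + 22479) = 1/(173182/7) = 7/173182 ≈ 4.0420e-5)
N = 2315962879/3147063304 (N = (7/173182 - 13373)/(-14 - 18158) = -2315962879/173182/(-18172) = -2315962879/173182*(-1/18172) = 2315962879/3147063304 ≈ 0.73591)
C = -2056 (C = -2074 + 18 = -2056)
√(N + C) = √(2315962879/3147063304 - 2056) = √(-6468046190145/3147063304) = 3*I*√565426411488398220530/1573531652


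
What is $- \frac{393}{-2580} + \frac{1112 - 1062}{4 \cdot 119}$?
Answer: $\frac{26339}{102340} \approx 0.25737$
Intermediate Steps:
$- \frac{393}{-2580} + \frac{1112 - 1062}{4 \cdot 119} = \left(-393\right) \left(- \frac{1}{2580}\right) + \frac{1112 - 1062}{476} = \frac{131}{860} + 50 \cdot \frac{1}{476} = \frac{131}{860} + \frac{25}{238} = \frac{26339}{102340}$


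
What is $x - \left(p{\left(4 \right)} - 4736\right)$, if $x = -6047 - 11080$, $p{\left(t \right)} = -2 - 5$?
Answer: $-12384$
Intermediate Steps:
$p{\left(t \right)} = -7$ ($p{\left(t \right)} = -2 - 5 = -7$)
$x = -17127$ ($x = -6047 - 11080 = -17127$)
$x - \left(p{\left(4 \right)} - 4736\right) = -17127 - \left(-7 - 4736\right) = -17127 - -4743 = -17127 + 4743 = -12384$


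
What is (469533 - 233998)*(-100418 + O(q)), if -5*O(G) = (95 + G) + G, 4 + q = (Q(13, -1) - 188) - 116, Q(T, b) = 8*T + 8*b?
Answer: -23636455427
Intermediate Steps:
q = -212 (q = -4 + (((8*13 + 8*(-1)) - 188) - 116) = -4 + (((104 - 8) - 188) - 116) = -4 + ((96 - 188) - 116) = -4 + (-92 - 116) = -4 - 208 = -212)
O(G) = -19 - 2*G/5 (O(G) = -((95 + G) + G)/5 = -(95 + 2*G)/5 = -19 - 2*G/5)
(469533 - 233998)*(-100418 + O(q)) = (469533 - 233998)*(-100418 + (-19 - 2/5*(-212))) = 235535*(-100418 + (-19 + 424/5)) = 235535*(-100418 + 329/5) = 235535*(-501761/5) = -23636455427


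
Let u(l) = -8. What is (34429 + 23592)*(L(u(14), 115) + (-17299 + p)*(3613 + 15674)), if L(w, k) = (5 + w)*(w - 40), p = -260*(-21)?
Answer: -13248436753629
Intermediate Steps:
p = 5460
L(w, k) = (-40 + w)*(5 + w) (L(w, k) = (5 + w)*(-40 + w) = (-40 + w)*(5 + w))
(34429 + 23592)*(L(u(14), 115) + (-17299 + p)*(3613 + 15674)) = (34429 + 23592)*((-200 + (-8)² - 35*(-8)) + (-17299 + 5460)*(3613 + 15674)) = 58021*((-200 + 64 + 280) - 11839*19287) = 58021*(144 - 228338793) = 58021*(-228338649) = -13248436753629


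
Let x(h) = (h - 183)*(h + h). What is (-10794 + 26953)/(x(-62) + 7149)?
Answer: 16159/37529 ≈ 0.43057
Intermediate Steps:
x(h) = 2*h*(-183 + h) (x(h) = (-183 + h)*(2*h) = 2*h*(-183 + h))
(-10794 + 26953)/(x(-62) + 7149) = (-10794 + 26953)/(2*(-62)*(-183 - 62) + 7149) = 16159/(2*(-62)*(-245) + 7149) = 16159/(30380 + 7149) = 16159/37529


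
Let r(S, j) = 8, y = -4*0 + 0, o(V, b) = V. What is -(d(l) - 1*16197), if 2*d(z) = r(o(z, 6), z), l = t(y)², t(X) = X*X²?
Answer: 16193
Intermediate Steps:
y = 0 (y = 0 + 0 = 0)
t(X) = X³
l = 0 (l = (0³)² = 0² = 0)
d(z) = 4 (d(z) = (½)*8 = 4)
-(d(l) - 1*16197) = -(4 - 1*16197) = -(4 - 16197) = -1*(-16193) = 16193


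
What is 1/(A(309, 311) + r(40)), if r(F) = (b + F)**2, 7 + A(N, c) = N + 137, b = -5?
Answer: 1/1664 ≈ 0.00060096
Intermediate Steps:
A(N, c) = 130 + N (A(N, c) = -7 + (N + 137) = -7 + (137 + N) = 130 + N)
r(F) = (-5 + F)**2
1/(A(309, 311) + r(40)) = 1/((130 + 309) + (-5 + 40)**2) = 1/(439 + 35**2) = 1/(439 + 1225) = 1/1664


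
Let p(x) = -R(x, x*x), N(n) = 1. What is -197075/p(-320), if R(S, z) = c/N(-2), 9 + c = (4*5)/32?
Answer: -1576600/67 ≈ -23531.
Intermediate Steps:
c = -67/8 (c = -9 + (4*5)/32 = -9 + 20*(1/32) = -9 + 5/8 = -67/8 ≈ -8.3750)
R(S, z) = -67/8 (R(S, z) = -67/8/1 = -67/8*1 = -67/8)
p(x) = 67/8 (p(x) = -1*(-67/8) = 67/8)
-197075/p(-320) = -197075/67/8 = -197075*8/67 = -1576600/67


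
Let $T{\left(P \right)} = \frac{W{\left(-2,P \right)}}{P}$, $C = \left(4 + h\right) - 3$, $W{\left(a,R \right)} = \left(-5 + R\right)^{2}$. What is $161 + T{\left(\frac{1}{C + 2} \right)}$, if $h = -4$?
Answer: $125$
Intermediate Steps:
$C = -3$ ($C = \left(4 - 4\right) - 3 = 0 - 3 = -3$)
$T{\left(P \right)} = \frac{\left(-5 + P\right)^{2}}{P}$
$161 + T{\left(\frac{1}{C + 2} \right)} = 161 + \frac{\left(-5 + \frac{1}{-3 + 2}\right)^{2}}{\frac{1}{-3 + 2}} = 161 + \frac{\left(-5 + \frac{1}{-1}\right)^{2}}{\frac{1}{-1}} = 161 + \frac{\left(-5 - 1\right)^{2}}{-1} = 161 - \left(-6\right)^{2} = 161 - 36 = 125$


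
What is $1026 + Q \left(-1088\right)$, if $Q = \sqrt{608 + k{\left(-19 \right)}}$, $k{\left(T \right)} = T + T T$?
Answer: $1026 - 5440 \sqrt{38} \approx -32508.0$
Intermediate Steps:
$k{\left(T \right)} = T + T^{2}$
$Q = 5 \sqrt{38}$ ($Q = \sqrt{608 - 19 \left(1 - 19\right)} = \sqrt{608 - -342} = \sqrt{608 + 342} = \sqrt{950} = 5 \sqrt{38} \approx 30.822$)
$1026 + Q \left(-1088\right) = 1026 + 5 \sqrt{38} \left(-1088\right) = 1026 - 5440 \sqrt{38}$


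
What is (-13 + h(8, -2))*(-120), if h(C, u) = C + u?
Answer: 840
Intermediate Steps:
(-13 + h(8, -2))*(-120) = (-13 + (8 - 2))*(-120) = (-13 + 6)*(-120) = -7*(-120) = 840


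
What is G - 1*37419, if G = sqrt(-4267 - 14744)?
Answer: -37419 + I*sqrt(19011) ≈ -37419.0 + 137.88*I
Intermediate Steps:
G = I*sqrt(19011) (G = sqrt(-19011) = I*sqrt(19011) ≈ 137.88*I)
G - 1*37419 = I*sqrt(19011) - 1*37419 = I*sqrt(19011) - 37419 = -37419 + I*sqrt(19011)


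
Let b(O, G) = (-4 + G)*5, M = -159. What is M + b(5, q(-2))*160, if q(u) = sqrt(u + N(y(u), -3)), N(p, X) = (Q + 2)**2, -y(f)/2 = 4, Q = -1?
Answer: -3359 + 800*I ≈ -3359.0 + 800.0*I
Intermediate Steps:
y(f) = -8 (y(f) = -2*4 = -8)
N(p, X) = 1 (N(p, X) = (-1 + 2)**2 = 1**2 = 1)
q(u) = sqrt(1 + u) (q(u) = sqrt(u + 1) = sqrt(1 + u))
b(O, G) = -20 + 5*G
M + b(5, q(-2))*160 = -159 + (-20 + 5*sqrt(1 - 2))*160 = -159 + (-20 + 5*sqrt(-1))*160 = -159 + (-20 + 5*I)*160 = -159 + (-3200 + 800*I) = -3359 + 800*I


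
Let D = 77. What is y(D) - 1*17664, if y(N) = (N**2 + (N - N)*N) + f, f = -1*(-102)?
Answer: -11633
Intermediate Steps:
f = 102
y(N) = 102 + N**2 (y(N) = (N**2 + (N - N)*N) + 102 = (N**2 + 0*N) + 102 = (N**2 + 0) + 102 = N**2 + 102 = 102 + N**2)
y(D) - 1*17664 = (102 + 77**2) - 1*17664 = (102 + 5929) - 17664 = 6031 - 17664 = -11633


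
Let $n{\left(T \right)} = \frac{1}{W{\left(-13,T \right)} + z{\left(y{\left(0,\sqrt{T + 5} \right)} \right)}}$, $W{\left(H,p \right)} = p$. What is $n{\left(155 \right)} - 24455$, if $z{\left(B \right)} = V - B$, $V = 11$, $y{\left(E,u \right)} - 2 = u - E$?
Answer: $- \frac{163457179}{6684} + \frac{\sqrt{10}}{6684} \approx -24455.0$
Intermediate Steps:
$y{\left(E,u \right)} = 2 + u - E$ ($y{\left(E,u \right)} = 2 - \left(E - u\right) = 2 + u - E$)
$z{\left(B \right)} = 11 - B$
$n{\left(T \right)} = \frac{1}{9 + T - \sqrt{5 + T}}$ ($n{\left(T \right)} = \frac{1}{T - \left(-9 + 0 + \sqrt{T + 5}\right)} = \frac{1}{T - \left(-9 + \sqrt{5 + T}\right)} = \frac{1}{9 + T - \sqrt{5 + T}}$)
$n{\left(155 \right)} - 24455 = \frac{1}{9 + 155 - \sqrt{5 + 155}} - 24455 = \frac{1}{9 + 155 - \sqrt{160}} - 24455 = \frac{1}{9 + 155 - 4 \sqrt{10}} - 24455 = \frac{1}{164 - 4 \sqrt{10}} - 24455 = -24455 + \frac{1}{164 - 4 \sqrt{10}}$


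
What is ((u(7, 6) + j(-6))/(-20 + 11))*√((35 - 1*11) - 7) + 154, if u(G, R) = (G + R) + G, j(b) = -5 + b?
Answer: 154 - √17 ≈ 149.88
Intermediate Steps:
u(G, R) = R + 2*G
((u(7, 6) + j(-6))/(-20 + 11))*√((35 - 1*11) - 7) + 154 = (((6 + 2*7) + (-5 - 6))/(-20 + 11))*√((35 - 1*11) - 7) + 154 = (((6 + 14) - 11)/(-9))*√((35 - 11) - 7) + 154 = ((20 - 11)*(-⅑))*√(24 - 7) + 154 = (9*(-⅑))*√17 + 154 = -√17 + 154 = 154 - √17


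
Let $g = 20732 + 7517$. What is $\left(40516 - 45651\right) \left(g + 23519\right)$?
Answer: $-265828680$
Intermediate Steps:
$g = 28249$
$\left(40516 - 45651\right) \left(g + 23519\right) = \left(40516 - 45651\right) \left(28249 + 23519\right) = \left(-5135\right) 51768 = -265828680$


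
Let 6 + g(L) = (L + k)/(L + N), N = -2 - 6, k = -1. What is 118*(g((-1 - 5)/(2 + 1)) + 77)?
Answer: 42067/5 ≈ 8413.4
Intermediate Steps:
N = -8
g(L) = -6 + (-1 + L)/(-8 + L) (g(L) = -6 + (L - 1)/(L - 8) = -6 + (-1 + L)/(-8 + L))
118*(g((-1 - 5)/(2 + 1)) + 77) = 118*((47 - 5*(-1 - 5)/(2 + 1))/(-8 + (-1 - 5)/(2 + 1)) + 77) = 118*((47 - (-30)/3)/(-8 - 6/3) + 77) = 118*((47 - (-30)/3)/(-8 - 6*⅓) + 77) = 118*((47 - 5*(-2))/(-8 - 2) + 77) = 118*((47 + 10)/(-10) + 77) = 118*(-⅒*57 + 77) = 118*(-57/10 + 77) = 118*(713/10) = 42067/5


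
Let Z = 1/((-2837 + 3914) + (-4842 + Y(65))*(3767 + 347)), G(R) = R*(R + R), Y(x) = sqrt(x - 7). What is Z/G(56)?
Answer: -686859/85810050891173504 - 2057*sqrt(58)/1244245737922015808 ≈ -8.0170e-12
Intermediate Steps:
Y(x) = sqrt(-7 + x)
G(R) = 2*R**2 (G(R) = R*(2*R) = 2*R**2)
Z = 1/(-19918911 + 4114*sqrt(58)) (Z = 1/((-2837 + 3914) + (-4842 + sqrt(-7 + 65))*(3767 + 347)) = 1/(1077 + (-4842 + sqrt(58))*4114) = 1/(1077 + (-19919988 + 4114*sqrt(58))) = 1/(-19918911 + 4114*sqrt(58)) ≈ -5.0283e-8)
Z/G(56) = (-686859/13681449440557 - 4114*sqrt(58)/396762033776153)/((2*56**2)) = (-686859/13681449440557 - 4114*sqrt(58)/396762033776153)/((2*3136)) = (-686859/13681449440557 - 4114*sqrt(58)/396762033776153)/6272 = (-686859/13681449440557 - 4114*sqrt(58)/396762033776153)*(1/6272) = -686859/85810050891173504 - 2057*sqrt(58)/1244245737922015808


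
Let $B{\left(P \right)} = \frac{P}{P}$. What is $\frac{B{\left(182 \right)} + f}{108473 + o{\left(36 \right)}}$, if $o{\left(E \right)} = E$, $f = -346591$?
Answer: $- \frac{346590}{108509} \approx -3.1941$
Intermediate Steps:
$B{\left(P \right)} = 1$
$\frac{B{\left(182 \right)} + f}{108473 + o{\left(36 \right)}} = \frac{1 - 346591}{108473 + 36} = - \frac{346590}{108509}$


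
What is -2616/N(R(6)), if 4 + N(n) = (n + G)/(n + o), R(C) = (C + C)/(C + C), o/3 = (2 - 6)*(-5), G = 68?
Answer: 159576/175 ≈ 911.86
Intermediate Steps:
o = 60 (o = 3*((2 - 6)*(-5)) = 3*(-4*(-5)) = 3*20 = 60)
R(C) = 1 (R(C) = (2*C)/((2*C)) = (2*C)*(1/(2*C)) = 1)
N(n) = -4 + (68 + n)/(60 + n) (N(n) = -4 + (n + 68)/(n + 60) = -4 + (68 + n)/(60 + n))
-2616/N(R(6)) = -2616*(60 + 1)/(-172 - 3*1) = -2616*61/(-172 - 3) = -2616/((1/61)*(-175)) = -2616/(-175/61) = -2616*(-61/175) = 159576/175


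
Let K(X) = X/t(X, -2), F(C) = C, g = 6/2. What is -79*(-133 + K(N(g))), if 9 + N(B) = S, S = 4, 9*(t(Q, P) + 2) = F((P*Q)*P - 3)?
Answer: 427232/41 ≈ 10420.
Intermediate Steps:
g = 3 (g = 6*(½) = 3)
t(Q, P) = -7/3 + Q*P²/9 (t(Q, P) = -2 + ((P*Q)*P - 3)/9 = -2 + (Q*P² - 3)/9 = -2 + (-3 + Q*P²)/9 = -2 + (-⅓ + Q*P²/9) = -7/3 + Q*P²/9)
N(B) = -5 (N(B) = -9 + 4 = -5)
K(X) = X/(-7/3 + 4*X/9) (K(X) = X/(-7/3 + (⅑)*X*(-2)²) = X/(-7/3 + (⅑)*X*4) = X/(-7/3 + 4*X/9))
-79*(-133 + K(N(g))) = -79*(-133 + 9*(-5)/(-21 + 4*(-5))) = -79*(-133 + 9*(-5)/(-21 - 20)) = -79*(-133 + 9*(-5)/(-41)) = -79*(-133 + 9*(-5)*(-1/41)) = -79*(-133 + 45/41) = -79*(-5408/41) = 427232/41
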